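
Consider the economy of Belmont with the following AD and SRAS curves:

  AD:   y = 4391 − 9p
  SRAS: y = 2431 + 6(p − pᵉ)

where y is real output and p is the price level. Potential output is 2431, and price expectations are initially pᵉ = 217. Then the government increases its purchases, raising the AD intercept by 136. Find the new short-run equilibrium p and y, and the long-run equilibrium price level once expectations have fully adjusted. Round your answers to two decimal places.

AD shifts right: new AD is y = 4527 − 9p. With pᵉ = 217, SRAS is y = 1129 + 6p.
Short run: 4527 − 9p = 1129 + 6p gives 3398 = 15p, so p = 226.53 and y = 4527 − 9p = 2488.20.
y = 2488.20 is above potential 2431; expectations adjust and SRAS shifts left until y = 2431.
Long run: on the new AD curve, 2431 = 4527 − 9p gives p = 232.89.

Short run: p = 226.53, y = 2488.20. Long run: p = 232.89.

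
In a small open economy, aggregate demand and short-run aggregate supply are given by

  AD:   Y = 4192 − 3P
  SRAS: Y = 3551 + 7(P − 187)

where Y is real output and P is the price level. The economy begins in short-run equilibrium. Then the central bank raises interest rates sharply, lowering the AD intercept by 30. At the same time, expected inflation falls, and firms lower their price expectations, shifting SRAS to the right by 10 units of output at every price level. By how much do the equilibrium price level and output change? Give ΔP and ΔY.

After both shocks: AD is Y = 4162 − 3P and SRAS is Y = 2252 + 7P.
Setting them equal: 1910 = 10P, so P = 191.
Y = 4162 − 3·191 = 3589.
Initially P = 195, Y = 3607, so ΔP = -4 and ΔY = -18.

ΔP = -4, ΔY = -18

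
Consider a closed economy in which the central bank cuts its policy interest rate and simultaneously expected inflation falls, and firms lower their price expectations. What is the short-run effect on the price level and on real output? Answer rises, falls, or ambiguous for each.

Price level: ambiguous; output: rises

The first event is a positive demand shock: AD shifts right, which by itself pushes P up and Y up.
The second is a favourable supply shock: SRAS shifts right, which by itself pushes P down and Y up.
The two shocks push P in opposite directions, so the effect on P is ambiguous. Both shocks push Y up, so Y rises.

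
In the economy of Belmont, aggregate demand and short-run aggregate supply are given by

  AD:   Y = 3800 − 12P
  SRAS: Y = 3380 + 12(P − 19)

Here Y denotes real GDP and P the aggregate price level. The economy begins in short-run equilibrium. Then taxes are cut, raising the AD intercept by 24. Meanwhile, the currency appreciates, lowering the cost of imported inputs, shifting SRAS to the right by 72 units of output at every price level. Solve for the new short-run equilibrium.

P = 25, Y = 3524

After both shocks: AD is Y = 3824 − 12P and SRAS is Y = 3224 + 12P.
Setting them equal: 600 = 24P, so P = 25.
Y = 3824 − 12·25 = 3524.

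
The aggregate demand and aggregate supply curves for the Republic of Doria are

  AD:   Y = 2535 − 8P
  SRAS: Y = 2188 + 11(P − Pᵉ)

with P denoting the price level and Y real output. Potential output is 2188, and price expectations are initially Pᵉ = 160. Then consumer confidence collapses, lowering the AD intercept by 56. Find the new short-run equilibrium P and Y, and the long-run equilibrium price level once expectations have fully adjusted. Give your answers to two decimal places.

AD shifts left: new AD is Y = 2479 − 8P. With Pᵉ = 160, SRAS is Y = 428 + 11P.
Short run: 2479 − 8P = 428 + 11P gives 2051 = 19P, so P = 107.95 and Y = 2479 − 8P = 1615.42.
Y = 1615.42 is below potential 2188; expectations adjust and SRAS shifts right until Y = 2188.
Long run: on the new AD curve, 2188 = 2479 − 8P gives P = 36.38.

Short run: P = 107.95, Y = 1615.42. Long run: P = 36.38.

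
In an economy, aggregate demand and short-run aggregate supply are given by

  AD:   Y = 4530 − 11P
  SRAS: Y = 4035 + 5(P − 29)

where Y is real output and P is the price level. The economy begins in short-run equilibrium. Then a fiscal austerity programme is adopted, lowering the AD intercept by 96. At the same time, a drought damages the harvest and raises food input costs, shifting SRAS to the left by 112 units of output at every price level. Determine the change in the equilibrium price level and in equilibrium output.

ΔP = +1, ΔY = -107

After both shocks: AD is Y = 4434 − 11P and SRAS is Y = 3778 + 5P.
Setting them equal: 656 = 16P, so P = 41.
Y = 4434 − 11·41 = 3983.
Initially P = 40, Y = 4090, so ΔP = +1 and ΔY = -107.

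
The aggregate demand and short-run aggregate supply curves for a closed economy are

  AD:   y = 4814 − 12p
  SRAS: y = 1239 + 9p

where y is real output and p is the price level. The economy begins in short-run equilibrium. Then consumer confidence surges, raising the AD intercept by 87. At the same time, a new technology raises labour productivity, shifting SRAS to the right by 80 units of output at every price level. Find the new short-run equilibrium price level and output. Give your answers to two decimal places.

After both shocks: AD is y = 4901 − 12p and SRAS is y = 1319 + 9p.
Setting them equal: 3582 = 21p, so p = 170.57.
Substituting into AD, y = 2854.14.

p = 170.57, y = 2854.14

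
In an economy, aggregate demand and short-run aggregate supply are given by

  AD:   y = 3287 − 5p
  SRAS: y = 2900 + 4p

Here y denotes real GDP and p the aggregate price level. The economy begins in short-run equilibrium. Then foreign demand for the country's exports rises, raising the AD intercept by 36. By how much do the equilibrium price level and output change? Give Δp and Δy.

This is a positive demand shock: AD shifts right.
New AD: y = 3323 − 5p.
Set AD = SRAS: 3323 − 5p = 2900 + 4p, so 423 = 9p and p = 47.
y = 3323 − 5·47 = 3088.
Initially p = 43, y = 3072, so Δp = +4 and Δy = +16.

Δp = +4, Δy = +16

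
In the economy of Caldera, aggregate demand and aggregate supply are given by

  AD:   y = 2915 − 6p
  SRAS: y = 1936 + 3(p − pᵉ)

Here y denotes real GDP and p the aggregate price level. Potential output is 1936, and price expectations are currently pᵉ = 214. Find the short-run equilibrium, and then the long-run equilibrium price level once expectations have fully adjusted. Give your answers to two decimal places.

Short run: with pᵉ = 214, SRAS is y = 1294 + 3p. Setting AD = SRAS gives 1621 = 9p, so p = 180.11 and y = 2915 − 6p = 1834.33.
Output 1834.33 is below potential 1936, so over time expected prices fall and SRAS shifts right until y returns to 1936.
Long run: y = 1936 on the AD curve gives 1936 = 2915 − 6p, so p = 163.17.

Short run: p = 180.11, y = 1834.33. Long run: p = 163.17.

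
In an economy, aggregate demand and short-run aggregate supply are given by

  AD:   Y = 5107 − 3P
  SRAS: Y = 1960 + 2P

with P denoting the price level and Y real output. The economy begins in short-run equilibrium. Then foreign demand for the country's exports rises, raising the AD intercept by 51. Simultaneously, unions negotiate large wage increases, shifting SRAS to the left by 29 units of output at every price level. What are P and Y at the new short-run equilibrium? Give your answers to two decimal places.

P = 645.40, Y = 3221.80

After both shocks: AD is Y = 5158 − 3P and SRAS is Y = 1931 + 2P.
Setting them equal: 3227 = 5P, so P = 645.40.
Substituting into AD, Y = 3221.80.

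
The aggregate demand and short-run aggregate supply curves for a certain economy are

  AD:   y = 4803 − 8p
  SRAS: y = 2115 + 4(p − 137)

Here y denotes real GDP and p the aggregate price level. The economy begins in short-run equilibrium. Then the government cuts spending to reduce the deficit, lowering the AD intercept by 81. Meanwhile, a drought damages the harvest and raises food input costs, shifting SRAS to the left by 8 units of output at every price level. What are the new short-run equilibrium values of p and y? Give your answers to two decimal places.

After both shocks: AD is y = 4722 − 8p and SRAS is y = 1559 + 4p.
Setting them equal: 3163 = 12p, so p = 263.58.
Substituting into AD, y = 2613.33.

p = 263.58, y = 2613.33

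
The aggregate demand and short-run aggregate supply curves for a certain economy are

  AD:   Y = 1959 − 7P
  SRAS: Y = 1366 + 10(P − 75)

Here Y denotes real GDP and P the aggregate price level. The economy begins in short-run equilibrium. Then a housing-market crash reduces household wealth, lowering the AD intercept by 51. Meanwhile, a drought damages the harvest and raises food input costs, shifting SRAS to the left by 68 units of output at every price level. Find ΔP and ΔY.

ΔP = +1, ΔY = -58

After both shocks: AD is Y = 1908 − 7P and SRAS is Y = 548 + 10P.
Setting them equal: 1360 = 17P, so P = 80.
Y = 1908 − 7·80 = 1348.
Initially P = 79, Y = 1406, so ΔP = +1 and ΔY = -58.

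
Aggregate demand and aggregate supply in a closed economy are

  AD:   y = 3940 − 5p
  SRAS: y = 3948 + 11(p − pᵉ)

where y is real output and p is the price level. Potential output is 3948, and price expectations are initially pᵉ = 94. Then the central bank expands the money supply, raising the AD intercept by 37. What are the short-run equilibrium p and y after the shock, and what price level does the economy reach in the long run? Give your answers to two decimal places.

Short run: p = 66.44, y = 3644.81. Long run: p = 5.80.

AD shifts right: new AD is y = 3977 − 5p. With pᵉ = 94, SRAS is y = 2914 + 11p.
Short run: 3977 − 5p = 2914 + 11p gives 1063 = 16p, so p = 66.44 and y = 3977 − 5p = 3644.81.
y = 3644.81 is below potential 3948; expectations adjust and SRAS shifts right until y = 3948.
Long run: on the new AD curve, 3948 = 3977 − 5p gives p = 5.80.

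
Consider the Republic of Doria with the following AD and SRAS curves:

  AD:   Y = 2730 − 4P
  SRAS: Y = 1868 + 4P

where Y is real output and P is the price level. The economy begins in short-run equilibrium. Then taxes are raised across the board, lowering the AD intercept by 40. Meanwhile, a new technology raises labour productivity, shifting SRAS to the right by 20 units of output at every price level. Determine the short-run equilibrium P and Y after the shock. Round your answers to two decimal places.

After both shocks: AD is Y = 2690 − 4P and SRAS is Y = 1888 + 4P.
Setting them equal: 802 = 8P, so P = 100.25.
Substituting into AD, Y = 2289.00.

P = 100.25, Y = 2289.00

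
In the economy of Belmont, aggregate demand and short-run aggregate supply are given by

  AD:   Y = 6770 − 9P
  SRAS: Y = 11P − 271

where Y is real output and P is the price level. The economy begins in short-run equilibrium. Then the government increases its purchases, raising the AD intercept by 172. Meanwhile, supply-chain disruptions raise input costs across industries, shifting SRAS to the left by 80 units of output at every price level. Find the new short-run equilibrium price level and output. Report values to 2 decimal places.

P = 364.65, Y = 3660.15

After both shocks: AD is Y = 6942 − 9P and SRAS is Y = 11P − 351.
Setting them equal: 7293 = 20P, so P = 364.65.
Substituting into AD, Y = 3660.15.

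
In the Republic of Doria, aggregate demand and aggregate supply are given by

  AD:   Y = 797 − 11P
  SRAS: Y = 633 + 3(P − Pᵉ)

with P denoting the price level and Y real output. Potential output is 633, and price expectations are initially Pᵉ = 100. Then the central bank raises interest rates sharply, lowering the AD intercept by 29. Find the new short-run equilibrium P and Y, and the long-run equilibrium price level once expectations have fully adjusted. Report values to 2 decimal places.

AD shifts left: new AD is Y = 768 − 11P. With Pᵉ = 100, SRAS is Y = 333 + 3P.
Short run: 768 − 11P = 333 + 3P gives 435 = 14P, so P = 31.07 and Y = 768 − 11P = 426.21.
Y = 426.21 is below potential 633; expectations adjust and SRAS shifts right until Y = 633.
Long run: on the new AD curve, 633 = 768 − 11P gives P = 12.27.

Short run: P = 31.07, Y = 426.21. Long run: P = 12.27.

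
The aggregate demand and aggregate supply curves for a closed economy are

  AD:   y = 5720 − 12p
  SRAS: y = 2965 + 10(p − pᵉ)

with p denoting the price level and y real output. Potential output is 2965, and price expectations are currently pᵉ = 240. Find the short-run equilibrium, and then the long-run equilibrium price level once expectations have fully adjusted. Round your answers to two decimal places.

Short run: p = 234.32, y = 2908.18. Long run: p = 229.58.

Short run: with pᵉ = 240, SRAS is y = 565 + 10p. Setting AD = SRAS gives 5155 = 22p, so p = 234.32 and y = 5720 − 12p = 2908.18.
Output 2908.18 is below potential 2965, so over time expected prices fall and SRAS shifts right until y returns to 2965.
Long run: y = 2965 on the AD curve gives 2965 = 5720 − 12p, so p = 229.58.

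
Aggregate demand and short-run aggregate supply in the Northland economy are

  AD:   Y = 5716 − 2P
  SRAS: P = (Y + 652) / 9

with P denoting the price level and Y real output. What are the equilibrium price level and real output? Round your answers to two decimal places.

Rearrange SRAS to Y = 9P − 652.
Set AD = SRAS: 5716 − 2P = 9P − 652, so 6368 = 11P and P = 578.91.
Substituting into AD, Y = 5716 − 2P = 4558.18.

P = 578.91, Y = 4558.18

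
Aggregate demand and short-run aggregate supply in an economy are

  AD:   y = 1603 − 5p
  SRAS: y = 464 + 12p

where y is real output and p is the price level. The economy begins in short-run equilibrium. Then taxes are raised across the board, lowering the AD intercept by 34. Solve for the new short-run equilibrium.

This is a negative demand shock: AD shifts left.
New AD: y = 1569 − 5p.
Set AD = SRAS: 1569 − 5p = 464 + 12p, so 1105 = 17p and p = 65.
y = 1569 − 5·65 = 1244.

p = 65, y = 1244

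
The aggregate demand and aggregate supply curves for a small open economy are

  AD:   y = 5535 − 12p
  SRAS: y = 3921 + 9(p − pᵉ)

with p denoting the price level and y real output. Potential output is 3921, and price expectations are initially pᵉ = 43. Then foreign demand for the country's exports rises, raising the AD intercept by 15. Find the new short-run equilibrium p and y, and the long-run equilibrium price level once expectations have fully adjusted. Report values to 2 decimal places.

Short run: p = 96.00, y = 4398.00. Long run: p = 135.75.

AD shifts right: new AD is y = 5550 − 12p. With pᵉ = 43, SRAS is y = 3534 + 9p.
Short run: 5550 − 12p = 3534 + 9p gives 2016 = 21p, so p = 96.00 and y = 5550 − 12p = 4398.00.
y = 4398.00 is above potential 3921; expectations adjust and SRAS shifts left until y = 3921.
Long run: on the new AD curve, 3921 = 5550 − 12p gives p = 135.75.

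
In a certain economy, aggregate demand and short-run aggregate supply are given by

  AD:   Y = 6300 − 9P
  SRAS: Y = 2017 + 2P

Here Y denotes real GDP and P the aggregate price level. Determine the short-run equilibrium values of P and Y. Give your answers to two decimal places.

P = 389.36, Y = 2795.73

Set AD = SRAS: 6300 − 9P = 2017 + 2P, so 4283 = 11P and P = 389.36.
Substituting into AD, Y = 6300 − 9P = 2795.73.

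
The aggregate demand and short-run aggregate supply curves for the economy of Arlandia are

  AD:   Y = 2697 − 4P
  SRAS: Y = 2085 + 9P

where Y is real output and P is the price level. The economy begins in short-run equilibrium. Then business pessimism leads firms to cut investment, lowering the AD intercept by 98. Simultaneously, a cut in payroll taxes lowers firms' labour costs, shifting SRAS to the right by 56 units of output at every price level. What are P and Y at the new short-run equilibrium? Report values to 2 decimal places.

After both shocks: AD is Y = 2599 − 4P and SRAS is Y = 2141 + 9P.
Setting them equal: 458 = 13P, so P = 35.23.
Substituting into AD, Y = 2458.08.

P = 35.23, Y = 2458.08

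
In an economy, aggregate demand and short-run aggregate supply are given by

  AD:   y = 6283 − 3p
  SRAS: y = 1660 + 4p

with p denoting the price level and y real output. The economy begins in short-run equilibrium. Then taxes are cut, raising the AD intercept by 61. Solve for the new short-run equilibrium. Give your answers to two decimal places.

This is a positive demand shock: AD shifts right.
New AD: y = 6344 − 3p.
Set AD = SRAS: 6344 − 3p = 1660 + 4p, so 4684 = 7p and p = 669.14.
Substituting into AD, y = 4336.57.

p = 669.14, y = 4336.57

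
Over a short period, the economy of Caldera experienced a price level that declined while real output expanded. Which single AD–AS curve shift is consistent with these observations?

SRAS shifted right

P fell and Y rose. An AD shift moves P and Y in the same direction; an SRAS shift moves them in opposite directions.
Here P and Y moved in opposite directions, so the SRAS curve shifted.
Since Y rose, SRAS shifted right.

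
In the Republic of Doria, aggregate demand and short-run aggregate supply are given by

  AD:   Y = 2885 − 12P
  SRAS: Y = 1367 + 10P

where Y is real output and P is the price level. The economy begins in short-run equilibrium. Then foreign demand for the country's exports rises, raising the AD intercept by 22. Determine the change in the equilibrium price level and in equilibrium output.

This is a positive demand shock: AD shifts right.
New AD: Y = 2907 − 12P.
Set AD = SRAS: 2907 − 12P = 1367 + 10P, so 1540 = 22P and P = 70.
Y = 2907 − 12·70 = 2067.
Initially P = 69, Y = 2057, so ΔP = +1 and ΔY = +10.

ΔP = +1, ΔY = +10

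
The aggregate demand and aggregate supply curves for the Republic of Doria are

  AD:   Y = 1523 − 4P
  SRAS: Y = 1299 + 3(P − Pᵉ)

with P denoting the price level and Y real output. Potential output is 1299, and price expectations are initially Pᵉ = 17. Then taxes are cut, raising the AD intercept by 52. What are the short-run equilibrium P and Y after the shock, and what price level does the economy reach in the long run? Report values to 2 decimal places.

Short run: P = 46.71, Y = 1388.14. Long run: P = 69.00.

AD shifts right: new AD is Y = 1575 − 4P. With Pᵉ = 17, SRAS is Y = 1248 + 3P.
Short run: 1575 − 4P = 1248 + 3P gives 327 = 7P, so P = 46.71 and Y = 1575 − 4P = 1388.14.
Y = 1388.14 is above potential 1299; expectations adjust and SRAS shifts left until Y = 1299.
Long run: on the new AD curve, 1299 = 1575 − 4P gives P = 69.00.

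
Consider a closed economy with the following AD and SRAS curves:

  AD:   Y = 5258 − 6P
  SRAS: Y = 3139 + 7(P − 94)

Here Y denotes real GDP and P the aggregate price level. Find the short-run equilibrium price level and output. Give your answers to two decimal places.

P = 213.62, Y = 3976.31

Write SRAS as Y = 3139 + 7P − 658 = 2481 + 7P.
Set AD = SRAS: 5258 − 6P = 2481 + 7P, so 2777 = 13P and P = 213.62.
Substituting into AD, Y = 5258 − 6P = 3976.31.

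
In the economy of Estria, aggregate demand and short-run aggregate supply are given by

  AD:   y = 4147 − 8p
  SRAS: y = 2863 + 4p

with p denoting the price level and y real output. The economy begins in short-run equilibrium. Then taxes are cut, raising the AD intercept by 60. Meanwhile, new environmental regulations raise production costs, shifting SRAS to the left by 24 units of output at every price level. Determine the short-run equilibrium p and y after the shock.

p = 114, y = 3295

After both shocks: AD is y = 4207 − 8p and SRAS is y = 2839 + 4p.
Setting them equal: 1368 = 12p, so p = 114.
y = 4207 − 8·114 = 3295.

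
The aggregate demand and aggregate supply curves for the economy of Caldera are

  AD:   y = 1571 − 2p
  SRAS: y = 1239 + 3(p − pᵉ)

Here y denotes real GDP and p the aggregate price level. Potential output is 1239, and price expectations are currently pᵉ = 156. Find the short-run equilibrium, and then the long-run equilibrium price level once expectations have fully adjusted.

Short run: p = 160, y = 1251. Long run: p = 166.

Short run: with pᵉ = 156, SRAS is y = 771 + 3p. Setting AD = SRAS gives 800 = 5p, so p = 160 and y = 1571 − 2·160 = 1251.
Output 1251 is above potential 1239, so over time expected prices rise and SRAS shifts left until y returns to 1239.
Long run: y = 1239 on the AD curve gives 1239 = 1571 − 2p, so p = 166.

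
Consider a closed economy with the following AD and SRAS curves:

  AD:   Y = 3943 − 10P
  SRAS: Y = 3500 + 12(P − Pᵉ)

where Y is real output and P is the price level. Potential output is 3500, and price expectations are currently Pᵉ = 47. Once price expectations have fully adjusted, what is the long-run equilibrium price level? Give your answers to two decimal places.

Long-run P = 44.30

Short run: with Pᵉ = 47, SRAS is Y = 2936 + 12P. Setting AD = SRAS gives 1007 = 22P, so P = 45.77 and Y = 3943 − 10P = 3485.27.
Output 3485.27 is below potential 3500, so over time expected prices fall and SRAS shifts right until Y returns to 3500.
Long run: Y = 3500 on the AD curve gives 3500 = 3943 − 10P, so P = 44.30.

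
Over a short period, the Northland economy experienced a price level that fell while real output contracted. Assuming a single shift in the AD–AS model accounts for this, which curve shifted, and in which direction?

AD shifted left

P fell and Y fell. An AD shift moves P and Y in the same direction; an SRAS shift moves them in opposite directions.
Here P and Y moved in the same direction, so the AD curve shifted.
Since Y fell, AD shifted left.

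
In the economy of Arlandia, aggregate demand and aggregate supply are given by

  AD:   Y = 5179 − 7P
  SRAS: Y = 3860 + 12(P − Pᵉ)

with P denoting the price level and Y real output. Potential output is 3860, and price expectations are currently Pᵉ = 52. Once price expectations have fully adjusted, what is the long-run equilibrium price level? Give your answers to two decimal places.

Long-run P = 188.43

Short run: with Pᵉ = 52, SRAS is Y = 3236 + 12P. Setting AD = SRAS gives 1943 = 19P, so P = 102.26 and Y = 5179 − 7P = 4463.16.
Output 4463.16 is above potential 3860, so over time expected prices rise and SRAS shifts left until Y returns to 3860.
Long run: Y = 3860 on the AD curve gives 3860 = 5179 − 7P, so P = 188.43.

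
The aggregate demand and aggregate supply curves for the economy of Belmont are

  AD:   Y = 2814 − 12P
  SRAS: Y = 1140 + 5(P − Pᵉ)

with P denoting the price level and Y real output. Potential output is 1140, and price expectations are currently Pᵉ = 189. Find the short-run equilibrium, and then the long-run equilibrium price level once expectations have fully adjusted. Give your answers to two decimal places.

Short run: with Pᵉ = 189, SRAS is Y = 195 + 5P. Setting AD = SRAS gives 2619 = 17P, so P = 154.06 and Y = 2814 − 12P = 965.29.
Output 965.29 is below potential 1140, so over time expected prices fall and SRAS shifts right until Y returns to 1140.
Long run: Y = 1140 on the AD curve gives 1140 = 2814 − 12P, so P = 139.50.

Short run: P = 154.06, Y = 965.29. Long run: P = 139.50.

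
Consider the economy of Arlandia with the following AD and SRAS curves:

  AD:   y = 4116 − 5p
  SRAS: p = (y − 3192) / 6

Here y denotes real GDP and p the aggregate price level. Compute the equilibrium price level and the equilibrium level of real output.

Rearrange SRAS to y = 3192 + 6p.
Set AD = SRAS: 4116 − 5p = 3192 + 6p, so 924 = 11p and p = 84.
Then y = 4116 − 5·84 = 3696.

p = 84, y = 3696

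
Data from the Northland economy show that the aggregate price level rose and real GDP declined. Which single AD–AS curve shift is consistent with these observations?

P rose and Y fell. An AD shift moves P and Y in the same direction; an SRAS shift moves them in opposite directions.
Here P and Y moved in opposite directions, so the SRAS curve shifted.
Since Y fell, SRAS shifted left.

SRAS shifted left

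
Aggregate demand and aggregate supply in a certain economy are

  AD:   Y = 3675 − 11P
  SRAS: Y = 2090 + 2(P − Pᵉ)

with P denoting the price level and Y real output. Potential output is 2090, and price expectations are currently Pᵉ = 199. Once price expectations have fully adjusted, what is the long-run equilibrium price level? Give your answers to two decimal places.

Short run: with Pᵉ = 199, SRAS is Y = 1692 + 2P. Setting AD = SRAS gives 1983 = 13P, so P = 152.54 and Y = 3675 − 11P = 1997.08.
Output 1997.08 is below potential 2090, so over time expected prices fall and SRAS shifts right until Y returns to 2090.
Long run: Y = 2090 on the AD curve gives 2090 = 3675 − 11P, so P = 144.09.

Long-run P = 144.09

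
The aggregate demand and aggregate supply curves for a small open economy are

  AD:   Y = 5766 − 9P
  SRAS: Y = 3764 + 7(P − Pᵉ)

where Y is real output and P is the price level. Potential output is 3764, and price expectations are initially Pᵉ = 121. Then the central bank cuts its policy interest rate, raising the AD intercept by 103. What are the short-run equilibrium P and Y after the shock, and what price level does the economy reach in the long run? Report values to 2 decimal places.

AD shifts right: new AD is Y = 5869 − 9P. With Pᵉ = 121, SRAS is Y = 2917 + 7P.
Short run: 5869 − 9P = 2917 + 7P gives 2952 = 16P, so P = 184.50 and Y = 5869 − 9P = 4208.50.
Y = 4208.50 is above potential 3764; expectations adjust and SRAS shifts left until Y = 3764.
Long run: on the new AD curve, 3764 = 5869 − 9P gives P = 233.89.

Short run: P = 184.50, Y = 4208.50. Long run: P = 233.89.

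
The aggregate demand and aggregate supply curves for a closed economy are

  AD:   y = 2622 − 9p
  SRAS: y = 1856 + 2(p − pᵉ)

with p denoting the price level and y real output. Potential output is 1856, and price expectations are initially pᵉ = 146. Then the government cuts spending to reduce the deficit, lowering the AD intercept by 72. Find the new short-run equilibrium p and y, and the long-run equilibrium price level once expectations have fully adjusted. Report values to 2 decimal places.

Short run: p = 89.64, y = 1743.27. Long run: p = 77.11.

AD shifts left: new AD is y = 2550 − 9p. With pᵉ = 146, SRAS is y = 1564 + 2p.
Short run: 2550 − 9p = 1564 + 2p gives 986 = 11p, so p = 89.64 and y = 2550 − 9p = 1743.27.
y = 1743.27 is below potential 1856; expectations adjust and SRAS shifts right until y = 1856.
Long run: on the new AD curve, 1856 = 2550 − 9p gives p = 77.11.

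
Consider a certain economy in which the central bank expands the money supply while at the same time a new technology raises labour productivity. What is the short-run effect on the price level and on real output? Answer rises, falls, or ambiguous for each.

Price level: ambiguous; output: rises

The first event is a positive demand shock: AD shifts right, which by itself pushes P up and Y up.
The second is a favourable supply shock: SRAS shifts right, which by itself pushes P down and Y up.
The two shocks push P in opposite directions, so the effect on P is ambiguous. Both shocks push Y up, so Y rises.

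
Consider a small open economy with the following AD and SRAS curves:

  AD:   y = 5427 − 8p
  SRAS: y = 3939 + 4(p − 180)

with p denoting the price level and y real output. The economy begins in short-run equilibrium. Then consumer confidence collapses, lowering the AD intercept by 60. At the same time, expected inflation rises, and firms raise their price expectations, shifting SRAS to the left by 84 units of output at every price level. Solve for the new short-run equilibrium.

p = 186, y = 3879

After both shocks: AD is y = 5367 − 8p and SRAS is y = 3135 + 4p.
Setting them equal: 2232 = 12p, so p = 186.
y = 5367 − 8·186 = 3879.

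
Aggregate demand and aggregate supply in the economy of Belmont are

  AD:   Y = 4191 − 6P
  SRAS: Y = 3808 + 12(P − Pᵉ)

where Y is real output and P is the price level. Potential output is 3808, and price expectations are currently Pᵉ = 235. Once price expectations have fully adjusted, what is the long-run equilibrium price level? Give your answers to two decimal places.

Short run: with Pᵉ = 235, SRAS is Y = 988 + 12P. Setting AD = SRAS gives 3203 = 18P, so P = 177.94 and Y = 4191 − 6P = 3123.33.
Output 3123.33 is below potential 3808, so over time expected prices fall and SRAS shifts right until Y returns to 3808.
Long run: Y = 3808 on the AD curve gives 3808 = 4191 − 6P, so P = 63.83.

Long-run P = 63.83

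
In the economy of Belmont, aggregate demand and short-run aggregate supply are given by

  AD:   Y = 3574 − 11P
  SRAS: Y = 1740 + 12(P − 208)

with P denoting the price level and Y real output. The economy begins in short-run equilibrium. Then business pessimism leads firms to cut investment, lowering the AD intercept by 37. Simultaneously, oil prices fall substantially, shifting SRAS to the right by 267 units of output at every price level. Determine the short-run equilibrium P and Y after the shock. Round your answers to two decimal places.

After both shocks: AD is Y = 3537 − 11P and SRAS is Y = 12P − 489.
Setting them equal: 4026 = 23P, so P = 175.04.
Substituting into AD, Y = 1611.52.

P = 175.04, Y = 1611.52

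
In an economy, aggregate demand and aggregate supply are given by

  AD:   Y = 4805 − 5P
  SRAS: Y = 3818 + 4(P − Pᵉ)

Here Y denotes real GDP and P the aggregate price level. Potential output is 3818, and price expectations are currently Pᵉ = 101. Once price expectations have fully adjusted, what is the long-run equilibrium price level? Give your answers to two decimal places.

Short run: with Pᵉ = 101, SRAS is Y = 3414 + 4P. Setting AD = SRAS gives 1391 = 9P, so P = 154.56 and Y = 4805 − 5P = 4032.22.
Output 4032.22 is above potential 3818, so over time expected prices rise and SRAS shifts left until Y returns to 3818.
Long run: Y = 3818 on the AD curve gives 3818 = 4805 − 5P, so P = 197.40.

Long-run P = 197.40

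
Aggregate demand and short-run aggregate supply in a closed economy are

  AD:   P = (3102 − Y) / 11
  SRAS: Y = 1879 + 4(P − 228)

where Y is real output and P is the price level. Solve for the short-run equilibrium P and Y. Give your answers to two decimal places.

Write SRAS as Y = 1879 + 4P − 912 = 967 + 4P.
Rearrange AD to Y = 3102 − 11P.
Set AD = SRAS: 3102 − 11P = 967 + 4P, so 2135 = 15P and P = 142.33.
Substituting into AD, Y = 3102 − 11P = 1536.33.

P = 142.33, Y = 1536.33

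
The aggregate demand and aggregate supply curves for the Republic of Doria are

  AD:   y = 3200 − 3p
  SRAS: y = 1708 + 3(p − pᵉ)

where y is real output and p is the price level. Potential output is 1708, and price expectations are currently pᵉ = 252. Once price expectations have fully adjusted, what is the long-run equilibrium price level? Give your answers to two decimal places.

Long-run p = 497.33

Short run: with pᵉ = 252, SRAS is y = 952 + 3p. Setting AD = SRAS gives 2248 = 6p, so p = 374.67 and y = 3200 − 3p = 2076.00.
Output 2076.00 is above potential 1708, so over time expected prices rise and SRAS shifts left until y returns to 1708.
Long run: y = 1708 on the AD curve gives 1708 = 3200 − 3p, so p = 497.33.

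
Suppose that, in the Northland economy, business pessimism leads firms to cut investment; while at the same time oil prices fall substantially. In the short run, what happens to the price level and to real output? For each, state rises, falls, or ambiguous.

Price level: falls; output: ambiguous

The first event is a negative demand shock: AD shifts left, which by itself pushes P down and Y down.
The second is a favourable supply shock: SRAS shifts right, which by itself pushes P down and Y up.
Both shocks push P down, so P falls. The two shocks push Y in opposite directions, so the effect on Y is ambiguous.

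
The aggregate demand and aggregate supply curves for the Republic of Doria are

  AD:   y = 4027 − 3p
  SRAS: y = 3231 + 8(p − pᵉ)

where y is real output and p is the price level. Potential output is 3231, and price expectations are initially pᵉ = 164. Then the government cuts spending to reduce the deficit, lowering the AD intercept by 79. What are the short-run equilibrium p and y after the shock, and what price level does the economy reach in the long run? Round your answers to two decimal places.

Short run: p = 184.45, y = 3394.64. Long run: p = 239.00.

AD shifts left: new AD is y = 3948 − 3p. With pᵉ = 164, SRAS is y = 1919 + 8p.
Short run: 3948 − 3p = 1919 + 8p gives 2029 = 11p, so p = 184.45 and y = 3948 − 3p = 3394.64.
y = 3394.64 is above potential 3231; expectations adjust and SRAS shifts left until y = 3231.
Long run: on the new AD curve, 3231 = 3948 − 3p gives p = 239.00.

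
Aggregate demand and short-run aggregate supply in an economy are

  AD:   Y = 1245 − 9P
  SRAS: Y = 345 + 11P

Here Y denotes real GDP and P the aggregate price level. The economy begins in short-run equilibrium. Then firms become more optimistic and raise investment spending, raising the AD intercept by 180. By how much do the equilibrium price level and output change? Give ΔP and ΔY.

This is a positive demand shock: AD shifts right.
New AD: Y = 1425 − 9P.
Set AD = SRAS: 1425 − 9P = 345 + 11P, so 1080 = 20P and P = 54.
Y = 1425 − 9·54 = 939.
Initially P = 45, Y = 840, so ΔP = +9 and ΔY = +99.

ΔP = +9, ΔY = +99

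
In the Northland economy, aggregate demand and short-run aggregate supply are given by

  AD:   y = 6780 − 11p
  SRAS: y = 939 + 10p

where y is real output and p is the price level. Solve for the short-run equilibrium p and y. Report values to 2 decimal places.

p = 278.14, y = 3720.43

Set AD = SRAS: 6780 − 11p = 939 + 10p, so 5841 = 21p and p = 278.14.
Substituting into AD, y = 6780 − 11p = 3720.43.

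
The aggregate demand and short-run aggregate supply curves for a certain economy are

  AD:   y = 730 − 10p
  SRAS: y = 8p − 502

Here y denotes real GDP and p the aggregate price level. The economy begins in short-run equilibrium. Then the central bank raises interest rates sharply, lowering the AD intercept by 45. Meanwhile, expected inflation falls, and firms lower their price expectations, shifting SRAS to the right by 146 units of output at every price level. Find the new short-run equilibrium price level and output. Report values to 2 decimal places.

p = 57.83, y = 106.67

After both shocks: AD is y = 685 − 10p and SRAS is y = 8p − 356.
Setting them equal: 1041 = 18p, so p = 57.83.
Substituting into AD, y = 106.67.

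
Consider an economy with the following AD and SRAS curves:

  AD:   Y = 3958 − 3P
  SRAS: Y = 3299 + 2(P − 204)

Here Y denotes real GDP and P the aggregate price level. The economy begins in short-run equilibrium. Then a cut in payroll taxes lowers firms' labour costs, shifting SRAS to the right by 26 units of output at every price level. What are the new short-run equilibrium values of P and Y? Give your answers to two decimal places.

P = 208.20, Y = 3333.40

This is a positive supply shock: SRAS shifts right.
New SRAS: Y = 2917 + 2P.
Set AD = SRAS: 3958 − 3P = 2917 + 2P, so 1041 = 5P and P = 208.20.
Substituting into AD, Y = 3333.40.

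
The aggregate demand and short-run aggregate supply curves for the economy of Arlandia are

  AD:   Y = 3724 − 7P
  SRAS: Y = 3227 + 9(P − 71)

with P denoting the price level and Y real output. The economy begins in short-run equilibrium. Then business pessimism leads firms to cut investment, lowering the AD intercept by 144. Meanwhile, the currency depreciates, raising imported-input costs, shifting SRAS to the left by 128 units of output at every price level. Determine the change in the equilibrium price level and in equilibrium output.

After both shocks: AD is Y = 3580 − 7P and SRAS is Y = 2460 + 9P.
Setting them equal: 1120 = 16P, so P = 70.
Y = 3580 − 7·70 = 3090.
Initially P = 71, Y = 3227, so ΔP = -1 and ΔY = -137.

ΔP = -1, ΔY = -137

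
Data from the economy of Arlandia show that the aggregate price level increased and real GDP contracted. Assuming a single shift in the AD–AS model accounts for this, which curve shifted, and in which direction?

P rose and Y fell. An AD shift moves P and Y in the same direction; an SRAS shift moves them in opposite directions.
Here P and Y moved in opposite directions, so the SRAS curve shifted.
Since Y fell, SRAS shifted left.

SRAS shifted left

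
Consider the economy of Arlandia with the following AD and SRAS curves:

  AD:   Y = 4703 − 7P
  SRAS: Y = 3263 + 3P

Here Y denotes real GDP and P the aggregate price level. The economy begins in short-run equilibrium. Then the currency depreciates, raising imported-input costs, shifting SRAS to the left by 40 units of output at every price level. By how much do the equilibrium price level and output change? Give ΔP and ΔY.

ΔP = +4, ΔY = -28

This is a negative supply shock: SRAS shifts left.
New SRAS: Y = 3223 + 3P.
Set AD = SRAS: 4703 − 7P = 3223 + 3P, so 1480 = 10P and P = 148.
Y = 4703 − 7·148 = 3667.
Initially P = 144, Y = 3695, so ΔP = +4 and ΔY = -28.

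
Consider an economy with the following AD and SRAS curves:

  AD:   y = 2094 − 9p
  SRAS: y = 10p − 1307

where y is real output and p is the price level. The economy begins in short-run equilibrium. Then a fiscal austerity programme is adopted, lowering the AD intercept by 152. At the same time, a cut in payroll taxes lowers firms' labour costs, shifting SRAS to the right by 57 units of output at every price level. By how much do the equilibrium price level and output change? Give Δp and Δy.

Δp = -11, Δy = -53

After both shocks: AD is y = 1942 − 9p and SRAS is y = 10p − 1250.
Setting them equal: 3192 = 19p, so p = 168.
y = 1942 − 9·168 = 430.
Initially p = 179, y = 483, so Δp = -11 and Δy = -53.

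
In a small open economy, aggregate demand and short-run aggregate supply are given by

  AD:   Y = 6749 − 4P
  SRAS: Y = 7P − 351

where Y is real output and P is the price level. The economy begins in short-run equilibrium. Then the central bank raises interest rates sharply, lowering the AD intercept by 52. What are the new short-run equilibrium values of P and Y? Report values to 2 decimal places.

This is a negative demand shock: AD shifts left.
New AD: Y = 6697 − 4P.
Set AD = SRAS: 6697 − 4P = 7P − 351, so 7048 = 11P and P = 640.73.
Substituting into AD, Y = 4134.09.

P = 640.73, Y = 4134.09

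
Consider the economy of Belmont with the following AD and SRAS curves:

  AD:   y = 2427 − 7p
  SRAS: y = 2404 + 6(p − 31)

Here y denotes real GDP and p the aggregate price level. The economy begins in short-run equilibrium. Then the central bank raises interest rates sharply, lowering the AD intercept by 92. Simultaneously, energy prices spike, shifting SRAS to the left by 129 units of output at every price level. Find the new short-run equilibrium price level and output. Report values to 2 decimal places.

p = 18.92, y = 2202.54

After both shocks: AD is y = 2335 − 7p and SRAS is y = 2089 + 6p.
Setting them equal: 246 = 13p, so p = 18.92.
Substituting into AD, y = 2202.54.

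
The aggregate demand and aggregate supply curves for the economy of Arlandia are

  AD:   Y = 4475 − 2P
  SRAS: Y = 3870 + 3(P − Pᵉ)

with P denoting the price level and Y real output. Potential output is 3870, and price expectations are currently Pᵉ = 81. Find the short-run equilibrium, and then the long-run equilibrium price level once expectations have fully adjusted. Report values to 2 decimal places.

Short run: P = 169.60, Y = 4135.80. Long run: P = 302.50.

Short run: with Pᵉ = 81, SRAS is Y = 3627 + 3P. Setting AD = SRAS gives 848 = 5P, so P = 169.60 and Y = 4475 − 2P = 4135.80.
Output 4135.80 is above potential 3870, so over time expected prices rise and SRAS shifts left until Y returns to 3870.
Long run: Y = 3870 on the AD curve gives 3870 = 4475 − 2P, so P = 302.50.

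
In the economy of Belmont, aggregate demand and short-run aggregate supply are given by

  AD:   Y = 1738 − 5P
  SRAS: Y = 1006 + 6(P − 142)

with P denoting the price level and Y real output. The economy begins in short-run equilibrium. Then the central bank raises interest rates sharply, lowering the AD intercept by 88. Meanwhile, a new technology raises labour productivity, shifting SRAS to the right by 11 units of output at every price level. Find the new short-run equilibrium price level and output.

After both shocks: AD is Y = 1650 − 5P and SRAS is Y = 165 + 6P.
Setting them equal: 1485 = 11P, so P = 135.
Y = 1650 − 5·135 = 975.

P = 135, Y = 975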